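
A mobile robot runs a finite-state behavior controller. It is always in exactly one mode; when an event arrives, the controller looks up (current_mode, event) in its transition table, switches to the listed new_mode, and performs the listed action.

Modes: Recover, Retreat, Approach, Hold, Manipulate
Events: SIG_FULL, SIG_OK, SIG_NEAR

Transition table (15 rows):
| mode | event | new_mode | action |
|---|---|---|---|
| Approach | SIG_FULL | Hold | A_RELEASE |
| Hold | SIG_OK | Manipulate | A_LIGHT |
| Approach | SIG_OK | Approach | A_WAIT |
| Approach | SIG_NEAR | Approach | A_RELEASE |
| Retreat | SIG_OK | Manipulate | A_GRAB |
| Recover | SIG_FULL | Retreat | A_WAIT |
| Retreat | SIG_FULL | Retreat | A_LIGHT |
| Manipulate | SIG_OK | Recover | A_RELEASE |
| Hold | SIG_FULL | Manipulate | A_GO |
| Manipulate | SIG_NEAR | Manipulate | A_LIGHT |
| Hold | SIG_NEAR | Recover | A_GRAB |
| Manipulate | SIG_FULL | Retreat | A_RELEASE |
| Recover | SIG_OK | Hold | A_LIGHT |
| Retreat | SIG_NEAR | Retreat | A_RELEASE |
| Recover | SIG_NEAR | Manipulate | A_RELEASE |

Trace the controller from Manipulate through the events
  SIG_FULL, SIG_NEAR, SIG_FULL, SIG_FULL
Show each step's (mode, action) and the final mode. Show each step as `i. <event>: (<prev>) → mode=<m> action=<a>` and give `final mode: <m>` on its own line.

final mode: Retreat

1. SIG_FULL: (Manipulate) → mode=Retreat action=A_RELEASE
2. SIG_NEAR: (Retreat) → mode=Retreat action=A_RELEASE
3. SIG_FULL: (Retreat) → mode=Retreat action=A_LIGHT
4. SIG_FULL: (Retreat) → mode=Retreat action=A_LIGHT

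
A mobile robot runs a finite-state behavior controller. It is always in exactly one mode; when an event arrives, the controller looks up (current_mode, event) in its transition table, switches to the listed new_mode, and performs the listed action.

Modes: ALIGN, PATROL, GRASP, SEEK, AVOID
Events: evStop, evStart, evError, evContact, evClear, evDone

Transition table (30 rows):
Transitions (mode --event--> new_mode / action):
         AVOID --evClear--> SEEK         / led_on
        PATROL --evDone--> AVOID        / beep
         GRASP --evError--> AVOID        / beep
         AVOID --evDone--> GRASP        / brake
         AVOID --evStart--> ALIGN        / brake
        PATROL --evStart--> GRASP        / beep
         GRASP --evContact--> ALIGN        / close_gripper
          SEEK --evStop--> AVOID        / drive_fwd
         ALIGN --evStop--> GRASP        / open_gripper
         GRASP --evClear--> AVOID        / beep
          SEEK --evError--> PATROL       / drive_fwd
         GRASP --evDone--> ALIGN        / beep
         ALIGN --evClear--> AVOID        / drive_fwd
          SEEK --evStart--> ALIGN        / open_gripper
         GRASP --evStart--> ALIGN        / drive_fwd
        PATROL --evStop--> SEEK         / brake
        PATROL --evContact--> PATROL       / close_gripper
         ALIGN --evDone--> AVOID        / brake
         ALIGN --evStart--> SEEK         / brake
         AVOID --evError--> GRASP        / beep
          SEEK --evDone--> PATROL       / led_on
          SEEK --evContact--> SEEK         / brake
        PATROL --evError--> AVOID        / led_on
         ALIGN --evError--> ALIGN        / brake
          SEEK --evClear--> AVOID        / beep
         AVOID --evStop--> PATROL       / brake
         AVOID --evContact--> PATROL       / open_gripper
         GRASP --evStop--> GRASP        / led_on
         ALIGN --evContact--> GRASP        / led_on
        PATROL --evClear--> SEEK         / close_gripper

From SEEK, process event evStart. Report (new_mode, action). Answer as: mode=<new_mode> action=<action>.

mode=ALIGN action=open_gripper

current mode = SEEK; filter table to that mode:
  (SEEK, evStop) → (AVOID, drive_fwd)
  (SEEK, evError) → (PATROL, drive_fwd)
  (SEEK, evStart) → (ALIGN, open_gripper)  ← event matches
  (SEEK, evDone) → (PATROL, led_on)
  (SEEK, evContact) → (SEEK, brake)
  (SEEK, evClear) → (AVOID, beep)
event = evStart selects (ALIGN, open_gripper)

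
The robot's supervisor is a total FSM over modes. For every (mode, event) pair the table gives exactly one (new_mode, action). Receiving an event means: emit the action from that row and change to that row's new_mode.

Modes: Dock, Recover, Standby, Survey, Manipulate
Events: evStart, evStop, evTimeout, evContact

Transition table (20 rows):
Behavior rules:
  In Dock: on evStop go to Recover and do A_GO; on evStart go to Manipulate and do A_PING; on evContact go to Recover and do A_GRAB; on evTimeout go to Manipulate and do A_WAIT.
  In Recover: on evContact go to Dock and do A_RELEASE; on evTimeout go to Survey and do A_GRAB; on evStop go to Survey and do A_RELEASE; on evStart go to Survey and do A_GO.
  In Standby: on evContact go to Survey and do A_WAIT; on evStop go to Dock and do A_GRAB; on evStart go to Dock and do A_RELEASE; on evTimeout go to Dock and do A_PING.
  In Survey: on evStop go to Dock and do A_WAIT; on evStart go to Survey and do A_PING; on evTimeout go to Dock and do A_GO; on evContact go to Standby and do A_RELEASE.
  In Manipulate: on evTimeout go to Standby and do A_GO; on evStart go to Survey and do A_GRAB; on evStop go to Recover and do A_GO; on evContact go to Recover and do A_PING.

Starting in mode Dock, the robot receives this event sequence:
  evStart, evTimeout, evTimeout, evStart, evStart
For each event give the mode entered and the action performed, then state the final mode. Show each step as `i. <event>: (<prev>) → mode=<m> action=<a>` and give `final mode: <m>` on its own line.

1. evStart: (Dock) → mode=Manipulate action=A_PING
2. evTimeout: (Manipulate) → mode=Standby action=A_GO
3. evTimeout: (Standby) → mode=Dock action=A_PING
4. evStart: (Dock) → mode=Manipulate action=A_PING
5. evStart: (Manipulate) → mode=Survey action=A_GRAB

final mode: Survey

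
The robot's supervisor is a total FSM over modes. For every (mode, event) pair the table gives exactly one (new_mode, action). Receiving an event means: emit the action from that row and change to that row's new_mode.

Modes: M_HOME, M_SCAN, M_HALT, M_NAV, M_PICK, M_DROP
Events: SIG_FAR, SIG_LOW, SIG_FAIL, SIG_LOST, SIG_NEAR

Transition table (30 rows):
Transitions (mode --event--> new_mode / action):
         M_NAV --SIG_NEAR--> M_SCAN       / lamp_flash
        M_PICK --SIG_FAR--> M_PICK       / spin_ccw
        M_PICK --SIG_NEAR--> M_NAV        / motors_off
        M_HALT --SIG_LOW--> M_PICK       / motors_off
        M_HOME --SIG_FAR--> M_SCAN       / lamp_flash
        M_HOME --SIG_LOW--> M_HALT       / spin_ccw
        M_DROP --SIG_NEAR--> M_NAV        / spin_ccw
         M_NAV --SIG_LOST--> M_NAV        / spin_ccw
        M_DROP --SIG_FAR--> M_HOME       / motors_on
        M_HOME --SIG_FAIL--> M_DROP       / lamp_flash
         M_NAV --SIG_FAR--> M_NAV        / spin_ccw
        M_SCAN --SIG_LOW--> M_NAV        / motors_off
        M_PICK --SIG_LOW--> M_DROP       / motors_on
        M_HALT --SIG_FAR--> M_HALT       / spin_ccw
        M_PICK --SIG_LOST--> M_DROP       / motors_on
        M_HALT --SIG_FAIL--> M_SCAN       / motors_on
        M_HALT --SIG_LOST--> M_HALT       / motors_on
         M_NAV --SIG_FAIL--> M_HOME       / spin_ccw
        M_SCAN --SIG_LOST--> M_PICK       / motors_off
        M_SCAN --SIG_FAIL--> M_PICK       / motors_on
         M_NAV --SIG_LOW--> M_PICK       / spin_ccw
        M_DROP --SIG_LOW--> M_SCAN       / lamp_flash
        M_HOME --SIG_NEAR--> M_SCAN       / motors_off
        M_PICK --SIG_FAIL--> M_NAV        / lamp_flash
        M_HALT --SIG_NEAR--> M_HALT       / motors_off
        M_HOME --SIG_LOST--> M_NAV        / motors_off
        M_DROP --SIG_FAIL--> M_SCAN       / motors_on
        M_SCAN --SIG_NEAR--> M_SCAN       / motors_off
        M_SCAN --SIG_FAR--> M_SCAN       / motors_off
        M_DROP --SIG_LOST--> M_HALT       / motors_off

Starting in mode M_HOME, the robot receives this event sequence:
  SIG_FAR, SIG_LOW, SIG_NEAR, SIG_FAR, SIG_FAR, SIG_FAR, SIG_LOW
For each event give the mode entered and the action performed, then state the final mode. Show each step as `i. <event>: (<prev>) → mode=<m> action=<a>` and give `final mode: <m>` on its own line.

final mode: M_NAV

1. SIG_FAR: (M_HOME) → mode=M_SCAN action=lamp_flash
2. SIG_LOW: (M_SCAN) → mode=M_NAV action=motors_off
3. SIG_NEAR: (M_NAV) → mode=M_SCAN action=lamp_flash
4. SIG_FAR: (M_SCAN) → mode=M_SCAN action=motors_off
5. SIG_FAR: (M_SCAN) → mode=M_SCAN action=motors_off
6. SIG_FAR: (M_SCAN) → mode=M_SCAN action=motors_off
7. SIG_LOW: (M_SCAN) → mode=M_NAV action=motors_off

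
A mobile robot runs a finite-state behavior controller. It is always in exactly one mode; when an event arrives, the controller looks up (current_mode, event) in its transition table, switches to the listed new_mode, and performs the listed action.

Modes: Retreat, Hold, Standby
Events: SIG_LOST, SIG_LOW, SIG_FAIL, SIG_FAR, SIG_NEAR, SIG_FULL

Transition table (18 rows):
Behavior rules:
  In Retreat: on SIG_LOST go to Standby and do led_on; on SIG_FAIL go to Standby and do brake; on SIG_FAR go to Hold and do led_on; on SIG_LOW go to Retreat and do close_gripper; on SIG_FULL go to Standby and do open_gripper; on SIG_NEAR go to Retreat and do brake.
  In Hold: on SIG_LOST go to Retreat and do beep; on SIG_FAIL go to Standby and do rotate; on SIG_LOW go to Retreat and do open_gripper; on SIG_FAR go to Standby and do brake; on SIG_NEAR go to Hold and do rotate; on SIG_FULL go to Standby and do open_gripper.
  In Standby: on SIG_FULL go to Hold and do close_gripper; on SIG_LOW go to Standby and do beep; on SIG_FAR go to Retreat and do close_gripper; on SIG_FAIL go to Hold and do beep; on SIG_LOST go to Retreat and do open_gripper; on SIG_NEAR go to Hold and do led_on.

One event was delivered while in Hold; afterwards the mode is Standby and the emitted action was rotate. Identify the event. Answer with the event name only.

try SIG_LOST: (Hold, SIG_LOST) → (Retreat, beep)
try SIG_LOW: (Hold, SIG_LOW) → (Retreat, open_gripper)
try SIG_FAIL: (Hold, SIG_FAIL) → (Standby, rotate)  ← matches
try SIG_FAR: (Hold, SIG_FAR) → (Standby, brake)
try SIG_NEAR: (Hold, SIG_NEAR) → (Hold, rotate)
try SIG_FULL: (Hold, SIG_FULL) → (Standby, open_gripper)

SIG_FAIL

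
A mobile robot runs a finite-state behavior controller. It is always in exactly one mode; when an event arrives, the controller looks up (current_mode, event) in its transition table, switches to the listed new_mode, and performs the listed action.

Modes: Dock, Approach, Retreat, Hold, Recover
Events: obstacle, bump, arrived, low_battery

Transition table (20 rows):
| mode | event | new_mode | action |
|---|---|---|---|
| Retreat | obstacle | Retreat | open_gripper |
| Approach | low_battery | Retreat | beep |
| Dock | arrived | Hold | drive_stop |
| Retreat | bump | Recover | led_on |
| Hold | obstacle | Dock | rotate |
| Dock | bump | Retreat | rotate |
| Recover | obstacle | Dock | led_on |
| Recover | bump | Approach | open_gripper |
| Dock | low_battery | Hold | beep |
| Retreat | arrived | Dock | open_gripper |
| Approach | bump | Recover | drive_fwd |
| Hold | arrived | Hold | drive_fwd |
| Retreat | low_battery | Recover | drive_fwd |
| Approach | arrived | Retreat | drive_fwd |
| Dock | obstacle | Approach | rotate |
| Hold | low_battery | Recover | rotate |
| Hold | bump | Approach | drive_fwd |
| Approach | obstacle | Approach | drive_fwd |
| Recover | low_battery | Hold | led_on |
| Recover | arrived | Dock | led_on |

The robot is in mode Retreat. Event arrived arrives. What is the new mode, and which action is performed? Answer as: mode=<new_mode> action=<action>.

current mode = Retreat; filter table to that mode:
  (Retreat, obstacle) → (Retreat, open_gripper)
  (Retreat, bump) → (Recover, led_on)
  (Retreat, arrived) → (Dock, open_gripper)  ← event matches
  (Retreat, low_battery) → (Recover, drive_fwd)
event = arrived selects (Dock, open_gripper)

mode=Dock action=open_gripper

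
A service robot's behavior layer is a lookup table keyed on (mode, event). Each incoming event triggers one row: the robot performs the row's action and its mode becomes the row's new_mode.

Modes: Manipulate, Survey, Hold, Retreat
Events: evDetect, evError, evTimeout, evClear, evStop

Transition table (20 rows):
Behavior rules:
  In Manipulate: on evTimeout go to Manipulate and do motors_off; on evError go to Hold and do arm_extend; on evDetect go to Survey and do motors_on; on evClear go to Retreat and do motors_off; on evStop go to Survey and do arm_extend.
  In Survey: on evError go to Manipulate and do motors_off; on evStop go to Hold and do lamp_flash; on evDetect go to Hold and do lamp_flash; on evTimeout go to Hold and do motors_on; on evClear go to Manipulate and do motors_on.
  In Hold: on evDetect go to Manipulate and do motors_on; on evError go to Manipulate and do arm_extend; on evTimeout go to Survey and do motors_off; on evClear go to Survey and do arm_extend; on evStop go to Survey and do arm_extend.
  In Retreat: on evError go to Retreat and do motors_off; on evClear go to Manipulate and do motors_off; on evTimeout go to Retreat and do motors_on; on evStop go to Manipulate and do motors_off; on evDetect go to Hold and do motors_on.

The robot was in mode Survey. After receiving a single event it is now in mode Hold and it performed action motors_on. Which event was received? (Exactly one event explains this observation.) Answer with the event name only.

try evDetect: (Survey, evDetect) → (Hold, lamp_flash)
try evError: (Survey, evError) → (Manipulate, motors_off)
try evTimeout: (Survey, evTimeout) → (Hold, motors_on)  ← matches
try evClear: (Survey, evClear) → (Manipulate, motors_on)
try evStop: (Survey, evStop) → (Hold, lamp_flash)

evTimeout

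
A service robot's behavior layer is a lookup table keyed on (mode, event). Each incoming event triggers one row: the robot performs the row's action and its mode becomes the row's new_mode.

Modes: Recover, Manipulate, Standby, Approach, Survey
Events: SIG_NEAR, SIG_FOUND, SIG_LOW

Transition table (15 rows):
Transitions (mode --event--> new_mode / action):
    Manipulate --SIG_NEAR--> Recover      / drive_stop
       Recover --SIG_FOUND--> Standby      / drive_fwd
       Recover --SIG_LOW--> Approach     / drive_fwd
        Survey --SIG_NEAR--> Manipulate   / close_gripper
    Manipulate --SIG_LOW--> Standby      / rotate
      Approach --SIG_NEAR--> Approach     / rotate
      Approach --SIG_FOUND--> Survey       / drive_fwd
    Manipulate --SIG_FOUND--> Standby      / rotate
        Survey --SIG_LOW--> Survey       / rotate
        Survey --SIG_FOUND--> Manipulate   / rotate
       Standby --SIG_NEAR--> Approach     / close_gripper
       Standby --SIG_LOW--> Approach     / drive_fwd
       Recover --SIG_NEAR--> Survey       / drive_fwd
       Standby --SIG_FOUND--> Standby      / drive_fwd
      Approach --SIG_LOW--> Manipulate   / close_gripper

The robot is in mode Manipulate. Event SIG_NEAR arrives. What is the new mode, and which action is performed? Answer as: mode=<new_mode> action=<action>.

mode=Recover action=drive_stop

current mode = Manipulate; filter table to that mode:
  (Manipulate, SIG_NEAR) → (Recover, drive_stop)  ← event matches
  (Manipulate, SIG_LOW) → (Standby, rotate)
  (Manipulate, SIG_FOUND) → (Standby, rotate)
event = SIG_NEAR selects (Recover, drive_stop)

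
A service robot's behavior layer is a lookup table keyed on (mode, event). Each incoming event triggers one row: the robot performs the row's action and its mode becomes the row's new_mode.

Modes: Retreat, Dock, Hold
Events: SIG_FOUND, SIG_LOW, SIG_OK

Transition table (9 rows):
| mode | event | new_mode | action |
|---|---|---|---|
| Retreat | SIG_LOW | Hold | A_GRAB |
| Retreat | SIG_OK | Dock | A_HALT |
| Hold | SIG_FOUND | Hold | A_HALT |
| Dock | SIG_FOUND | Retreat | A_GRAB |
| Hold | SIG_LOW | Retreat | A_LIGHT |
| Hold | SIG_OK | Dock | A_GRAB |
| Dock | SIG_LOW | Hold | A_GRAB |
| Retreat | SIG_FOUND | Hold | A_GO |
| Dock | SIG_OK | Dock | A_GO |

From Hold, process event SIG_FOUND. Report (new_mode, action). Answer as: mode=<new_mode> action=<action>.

mode=Hold action=A_HALT

current mode = Hold; filter table to that mode:
  (Hold, SIG_FOUND) → (Hold, A_HALT)  ← event matches
  (Hold, SIG_LOW) → (Retreat, A_LIGHT)
  (Hold, SIG_OK) → (Dock, A_GRAB)
event = SIG_FOUND selects (Hold, A_HALT)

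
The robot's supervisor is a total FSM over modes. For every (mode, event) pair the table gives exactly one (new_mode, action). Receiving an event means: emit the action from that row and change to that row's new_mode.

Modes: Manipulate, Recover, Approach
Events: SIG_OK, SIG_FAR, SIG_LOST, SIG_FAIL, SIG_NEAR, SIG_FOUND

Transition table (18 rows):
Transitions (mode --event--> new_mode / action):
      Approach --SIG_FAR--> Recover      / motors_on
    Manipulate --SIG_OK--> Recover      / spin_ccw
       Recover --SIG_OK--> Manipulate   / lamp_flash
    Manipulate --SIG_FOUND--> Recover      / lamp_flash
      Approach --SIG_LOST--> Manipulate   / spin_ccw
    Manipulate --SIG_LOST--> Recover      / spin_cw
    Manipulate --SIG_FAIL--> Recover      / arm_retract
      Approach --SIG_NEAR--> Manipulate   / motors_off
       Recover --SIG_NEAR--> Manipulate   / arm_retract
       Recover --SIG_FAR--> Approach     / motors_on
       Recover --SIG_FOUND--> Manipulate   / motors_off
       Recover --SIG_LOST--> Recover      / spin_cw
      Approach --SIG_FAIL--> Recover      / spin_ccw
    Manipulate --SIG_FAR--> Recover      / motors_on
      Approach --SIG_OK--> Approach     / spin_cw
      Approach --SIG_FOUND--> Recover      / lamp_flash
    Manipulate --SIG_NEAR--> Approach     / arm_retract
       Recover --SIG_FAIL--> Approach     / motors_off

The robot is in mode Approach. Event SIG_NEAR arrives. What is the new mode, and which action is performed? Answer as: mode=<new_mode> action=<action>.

mode=Manipulate action=motors_off

current mode = Approach; filter table to that mode:
  (Approach, SIG_FAR) → (Recover, motors_on)
  (Approach, SIG_LOST) → (Manipulate, spin_ccw)
  (Approach, SIG_NEAR) → (Manipulate, motors_off)  ← event matches
  (Approach, SIG_FAIL) → (Recover, spin_ccw)
  (Approach, SIG_OK) → (Approach, spin_cw)
  (Approach, SIG_FOUND) → (Recover, lamp_flash)
event = SIG_NEAR selects (Manipulate, motors_off)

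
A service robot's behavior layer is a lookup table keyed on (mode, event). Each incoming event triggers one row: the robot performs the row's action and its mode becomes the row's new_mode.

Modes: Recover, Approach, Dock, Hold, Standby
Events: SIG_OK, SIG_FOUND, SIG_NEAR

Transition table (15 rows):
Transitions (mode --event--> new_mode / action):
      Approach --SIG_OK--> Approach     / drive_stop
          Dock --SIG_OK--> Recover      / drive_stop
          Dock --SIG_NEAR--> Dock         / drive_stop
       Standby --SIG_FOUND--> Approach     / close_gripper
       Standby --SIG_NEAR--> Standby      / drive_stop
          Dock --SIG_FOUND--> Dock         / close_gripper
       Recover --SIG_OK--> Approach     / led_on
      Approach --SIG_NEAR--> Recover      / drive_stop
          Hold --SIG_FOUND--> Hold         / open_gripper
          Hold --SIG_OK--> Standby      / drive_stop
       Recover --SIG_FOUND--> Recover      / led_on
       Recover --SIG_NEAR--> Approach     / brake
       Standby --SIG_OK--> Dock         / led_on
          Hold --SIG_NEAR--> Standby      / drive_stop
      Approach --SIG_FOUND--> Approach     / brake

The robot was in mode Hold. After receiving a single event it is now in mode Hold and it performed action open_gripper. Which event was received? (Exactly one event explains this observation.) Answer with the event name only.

SIG_FOUND

try SIG_OK: (Hold, SIG_OK) → (Standby, drive_stop)
try SIG_FOUND: (Hold, SIG_FOUND) → (Hold, open_gripper)  ← matches
try SIG_NEAR: (Hold, SIG_NEAR) → (Standby, drive_stop)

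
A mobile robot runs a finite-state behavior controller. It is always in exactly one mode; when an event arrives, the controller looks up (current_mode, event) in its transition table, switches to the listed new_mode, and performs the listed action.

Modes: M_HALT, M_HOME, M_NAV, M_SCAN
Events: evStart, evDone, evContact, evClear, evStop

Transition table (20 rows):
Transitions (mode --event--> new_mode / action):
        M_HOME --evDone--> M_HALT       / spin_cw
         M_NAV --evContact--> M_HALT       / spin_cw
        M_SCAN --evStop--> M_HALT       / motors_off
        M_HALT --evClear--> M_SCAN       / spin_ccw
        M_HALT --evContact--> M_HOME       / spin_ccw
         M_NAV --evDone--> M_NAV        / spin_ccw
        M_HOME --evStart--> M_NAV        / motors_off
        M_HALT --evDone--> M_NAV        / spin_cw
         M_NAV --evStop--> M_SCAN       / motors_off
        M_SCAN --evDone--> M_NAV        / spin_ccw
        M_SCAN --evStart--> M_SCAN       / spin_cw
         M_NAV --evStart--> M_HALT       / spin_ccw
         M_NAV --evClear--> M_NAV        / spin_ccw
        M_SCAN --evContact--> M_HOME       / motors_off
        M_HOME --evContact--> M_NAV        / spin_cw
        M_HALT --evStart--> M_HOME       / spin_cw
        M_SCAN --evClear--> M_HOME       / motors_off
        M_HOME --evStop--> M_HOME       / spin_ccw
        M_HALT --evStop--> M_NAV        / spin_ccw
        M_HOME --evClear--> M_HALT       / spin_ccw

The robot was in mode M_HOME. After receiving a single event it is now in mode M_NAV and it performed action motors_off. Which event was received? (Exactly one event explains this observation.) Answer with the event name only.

evStart

try evStart: (M_HOME, evStart) → (M_NAV, motors_off)  ← matches
try evDone: (M_HOME, evDone) → (M_HALT, spin_cw)
try evContact: (M_HOME, evContact) → (M_NAV, spin_cw)
try evClear: (M_HOME, evClear) → (M_HALT, spin_ccw)
try evStop: (M_HOME, evStop) → (M_HOME, spin_ccw)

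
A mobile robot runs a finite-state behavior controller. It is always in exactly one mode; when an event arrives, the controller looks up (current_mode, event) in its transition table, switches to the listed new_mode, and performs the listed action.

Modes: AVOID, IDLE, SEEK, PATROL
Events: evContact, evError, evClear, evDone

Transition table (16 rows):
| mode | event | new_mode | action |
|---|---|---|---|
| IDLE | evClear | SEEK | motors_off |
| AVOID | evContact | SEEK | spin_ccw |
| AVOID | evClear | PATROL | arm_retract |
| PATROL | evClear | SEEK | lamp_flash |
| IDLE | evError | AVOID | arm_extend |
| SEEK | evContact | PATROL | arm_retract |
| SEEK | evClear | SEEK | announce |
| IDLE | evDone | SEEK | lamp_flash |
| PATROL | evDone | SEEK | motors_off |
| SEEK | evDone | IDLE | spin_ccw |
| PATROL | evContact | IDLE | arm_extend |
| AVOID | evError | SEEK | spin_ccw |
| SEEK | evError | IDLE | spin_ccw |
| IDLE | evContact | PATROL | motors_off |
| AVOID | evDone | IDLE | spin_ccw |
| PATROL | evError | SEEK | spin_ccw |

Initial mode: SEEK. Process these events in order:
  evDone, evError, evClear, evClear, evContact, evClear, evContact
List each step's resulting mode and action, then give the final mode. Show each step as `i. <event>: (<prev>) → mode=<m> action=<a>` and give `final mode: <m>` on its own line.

1. evDone: (SEEK) → mode=IDLE action=spin_ccw
2. evError: (IDLE) → mode=AVOID action=arm_extend
3. evClear: (AVOID) → mode=PATROL action=arm_retract
4. evClear: (PATROL) → mode=SEEK action=lamp_flash
5. evContact: (SEEK) → mode=PATROL action=arm_retract
6. evClear: (PATROL) → mode=SEEK action=lamp_flash
7. evContact: (SEEK) → mode=PATROL action=arm_retract

final mode: PATROL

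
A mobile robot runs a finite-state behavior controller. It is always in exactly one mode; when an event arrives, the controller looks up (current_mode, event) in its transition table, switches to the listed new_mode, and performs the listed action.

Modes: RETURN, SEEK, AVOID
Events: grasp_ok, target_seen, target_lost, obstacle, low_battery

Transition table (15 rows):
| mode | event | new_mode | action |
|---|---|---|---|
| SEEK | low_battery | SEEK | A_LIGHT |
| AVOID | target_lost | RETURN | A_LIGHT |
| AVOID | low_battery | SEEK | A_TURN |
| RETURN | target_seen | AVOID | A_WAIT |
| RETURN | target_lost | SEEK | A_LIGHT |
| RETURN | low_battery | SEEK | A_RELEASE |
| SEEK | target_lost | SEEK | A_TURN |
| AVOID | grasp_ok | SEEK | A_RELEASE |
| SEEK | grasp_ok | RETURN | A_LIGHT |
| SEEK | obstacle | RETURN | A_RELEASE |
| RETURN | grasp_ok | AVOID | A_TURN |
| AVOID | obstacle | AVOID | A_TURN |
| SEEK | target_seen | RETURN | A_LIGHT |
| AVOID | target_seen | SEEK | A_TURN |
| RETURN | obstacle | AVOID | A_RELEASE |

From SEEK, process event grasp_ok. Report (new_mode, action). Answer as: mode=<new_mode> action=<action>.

current mode = SEEK; filter table to that mode:
  (SEEK, low_battery) → (SEEK, A_LIGHT)
  (SEEK, target_lost) → (SEEK, A_TURN)
  (SEEK, grasp_ok) → (RETURN, A_LIGHT)  ← event matches
  (SEEK, obstacle) → (RETURN, A_RELEASE)
  (SEEK, target_seen) → (RETURN, A_LIGHT)
event = grasp_ok selects (RETURN, A_LIGHT)

mode=RETURN action=A_LIGHT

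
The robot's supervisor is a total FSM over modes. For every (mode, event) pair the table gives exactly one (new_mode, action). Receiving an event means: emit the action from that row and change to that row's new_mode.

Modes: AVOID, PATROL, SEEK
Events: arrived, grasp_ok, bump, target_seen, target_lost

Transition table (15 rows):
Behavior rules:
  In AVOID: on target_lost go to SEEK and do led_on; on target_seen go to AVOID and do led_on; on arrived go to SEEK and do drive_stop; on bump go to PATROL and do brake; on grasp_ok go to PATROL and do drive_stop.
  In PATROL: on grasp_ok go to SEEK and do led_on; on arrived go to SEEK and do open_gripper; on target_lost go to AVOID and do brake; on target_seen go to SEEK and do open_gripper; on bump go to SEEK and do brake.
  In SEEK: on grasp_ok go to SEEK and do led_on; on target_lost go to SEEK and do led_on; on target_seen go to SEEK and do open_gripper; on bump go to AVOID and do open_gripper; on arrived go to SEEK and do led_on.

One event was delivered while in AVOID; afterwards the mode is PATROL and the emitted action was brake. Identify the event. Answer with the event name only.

try arrived: (AVOID, arrived) → (SEEK, drive_stop)
try grasp_ok: (AVOID, grasp_ok) → (PATROL, drive_stop)
try bump: (AVOID, bump) → (PATROL, brake)  ← matches
try target_seen: (AVOID, target_seen) → (AVOID, led_on)
try target_lost: (AVOID, target_lost) → (SEEK, led_on)

bump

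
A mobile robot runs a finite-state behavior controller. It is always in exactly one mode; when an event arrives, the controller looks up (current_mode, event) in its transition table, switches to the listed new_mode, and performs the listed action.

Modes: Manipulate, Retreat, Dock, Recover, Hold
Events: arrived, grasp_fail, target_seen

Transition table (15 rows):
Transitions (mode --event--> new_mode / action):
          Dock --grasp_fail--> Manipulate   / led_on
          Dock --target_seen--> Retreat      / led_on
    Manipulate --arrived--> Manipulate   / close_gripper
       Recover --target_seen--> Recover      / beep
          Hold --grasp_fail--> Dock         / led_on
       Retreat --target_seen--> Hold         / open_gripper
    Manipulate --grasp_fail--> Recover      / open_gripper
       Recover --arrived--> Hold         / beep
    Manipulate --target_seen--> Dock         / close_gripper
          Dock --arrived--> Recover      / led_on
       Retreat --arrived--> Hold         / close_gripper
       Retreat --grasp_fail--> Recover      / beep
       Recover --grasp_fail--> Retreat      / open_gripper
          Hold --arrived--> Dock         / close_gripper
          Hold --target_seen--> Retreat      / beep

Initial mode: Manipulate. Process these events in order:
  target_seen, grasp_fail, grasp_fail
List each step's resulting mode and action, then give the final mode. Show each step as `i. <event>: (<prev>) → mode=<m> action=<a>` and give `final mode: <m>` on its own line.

1. target_seen: (Manipulate) → mode=Dock action=close_gripper
2. grasp_fail: (Dock) → mode=Manipulate action=led_on
3. grasp_fail: (Manipulate) → mode=Recover action=open_gripper

final mode: Recover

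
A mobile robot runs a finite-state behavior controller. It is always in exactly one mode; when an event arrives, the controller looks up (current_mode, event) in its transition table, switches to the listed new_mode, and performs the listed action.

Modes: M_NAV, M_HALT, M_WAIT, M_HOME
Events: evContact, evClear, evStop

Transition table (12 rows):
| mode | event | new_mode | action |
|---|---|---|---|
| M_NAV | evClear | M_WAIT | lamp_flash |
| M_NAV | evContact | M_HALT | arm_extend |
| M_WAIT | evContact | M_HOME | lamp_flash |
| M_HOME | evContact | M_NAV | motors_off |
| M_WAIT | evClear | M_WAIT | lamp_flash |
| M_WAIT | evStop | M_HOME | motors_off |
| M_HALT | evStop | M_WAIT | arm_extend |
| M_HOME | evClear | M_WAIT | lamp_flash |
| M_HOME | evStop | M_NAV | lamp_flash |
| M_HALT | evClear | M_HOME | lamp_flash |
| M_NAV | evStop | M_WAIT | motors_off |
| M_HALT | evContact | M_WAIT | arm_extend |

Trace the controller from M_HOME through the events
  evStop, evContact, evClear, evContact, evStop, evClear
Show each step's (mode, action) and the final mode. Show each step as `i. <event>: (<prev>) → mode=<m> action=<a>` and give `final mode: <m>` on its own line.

1. evStop: (M_HOME) → mode=M_NAV action=lamp_flash
2. evContact: (M_NAV) → mode=M_HALT action=arm_extend
3. evClear: (M_HALT) → mode=M_HOME action=lamp_flash
4. evContact: (M_HOME) → mode=M_NAV action=motors_off
5. evStop: (M_NAV) → mode=M_WAIT action=motors_off
6. evClear: (M_WAIT) → mode=M_WAIT action=lamp_flash

final mode: M_WAIT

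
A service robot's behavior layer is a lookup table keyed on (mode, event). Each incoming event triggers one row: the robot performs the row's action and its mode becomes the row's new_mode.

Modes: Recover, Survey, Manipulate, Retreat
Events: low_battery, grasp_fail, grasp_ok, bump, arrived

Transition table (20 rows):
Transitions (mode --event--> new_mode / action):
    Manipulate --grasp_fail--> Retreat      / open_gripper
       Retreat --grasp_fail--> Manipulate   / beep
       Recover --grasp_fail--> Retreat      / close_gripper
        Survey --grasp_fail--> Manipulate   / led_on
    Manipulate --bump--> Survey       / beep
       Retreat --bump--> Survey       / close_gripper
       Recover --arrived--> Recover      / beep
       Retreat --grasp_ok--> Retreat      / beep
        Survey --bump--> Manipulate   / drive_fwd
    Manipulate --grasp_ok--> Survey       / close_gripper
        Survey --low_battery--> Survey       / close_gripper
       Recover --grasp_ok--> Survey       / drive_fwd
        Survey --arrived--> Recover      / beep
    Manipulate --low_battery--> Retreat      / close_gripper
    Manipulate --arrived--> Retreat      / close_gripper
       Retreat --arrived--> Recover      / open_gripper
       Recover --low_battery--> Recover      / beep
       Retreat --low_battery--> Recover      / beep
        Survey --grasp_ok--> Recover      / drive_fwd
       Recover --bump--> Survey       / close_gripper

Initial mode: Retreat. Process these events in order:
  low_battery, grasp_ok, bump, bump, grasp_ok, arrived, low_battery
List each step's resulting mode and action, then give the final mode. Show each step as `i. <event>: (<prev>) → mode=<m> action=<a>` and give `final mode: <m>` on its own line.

1. low_battery: (Retreat) → mode=Recover action=beep
2. grasp_ok: (Recover) → mode=Survey action=drive_fwd
3. bump: (Survey) → mode=Manipulate action=drive_fwd
4. bump: (Manipulate) → mode=Survey action=beep
5. grasp_ok: (Survey) → mode=Recover action=drive_fwd
6. arrived: (Recover) → mode=Recover action=beep
7. low_battery: (Recover) → mode=Recover action=beep

final mode: Recover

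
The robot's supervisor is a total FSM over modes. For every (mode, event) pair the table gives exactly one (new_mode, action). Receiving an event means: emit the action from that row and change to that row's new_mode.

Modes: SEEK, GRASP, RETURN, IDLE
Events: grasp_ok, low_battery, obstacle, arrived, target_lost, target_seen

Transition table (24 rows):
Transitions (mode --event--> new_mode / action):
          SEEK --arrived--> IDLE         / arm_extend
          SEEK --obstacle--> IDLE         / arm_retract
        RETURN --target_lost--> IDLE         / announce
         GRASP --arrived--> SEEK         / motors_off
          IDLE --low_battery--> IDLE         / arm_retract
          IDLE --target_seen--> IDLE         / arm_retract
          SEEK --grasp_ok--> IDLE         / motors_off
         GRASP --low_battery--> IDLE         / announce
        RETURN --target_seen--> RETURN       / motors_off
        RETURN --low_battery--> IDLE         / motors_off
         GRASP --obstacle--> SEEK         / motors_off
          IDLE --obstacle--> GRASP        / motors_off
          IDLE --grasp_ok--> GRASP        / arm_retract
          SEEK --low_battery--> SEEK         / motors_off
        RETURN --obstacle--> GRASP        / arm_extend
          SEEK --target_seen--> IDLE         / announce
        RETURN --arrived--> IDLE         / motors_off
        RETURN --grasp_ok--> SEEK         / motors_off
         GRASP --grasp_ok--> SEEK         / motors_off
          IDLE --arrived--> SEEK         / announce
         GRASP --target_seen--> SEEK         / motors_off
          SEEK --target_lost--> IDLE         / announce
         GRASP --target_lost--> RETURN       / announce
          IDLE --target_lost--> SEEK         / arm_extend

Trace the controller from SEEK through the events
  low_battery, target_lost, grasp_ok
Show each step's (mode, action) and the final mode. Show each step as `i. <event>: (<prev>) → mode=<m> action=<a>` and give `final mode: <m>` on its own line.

1. low_battery: (SEEK) → mode=SEEK action=motors_off
2. target_lost: (SEEK) → mode=IDLE action=announce
3. grasp_ok: (IDLE) → mode=GRASP action=arm_retract

final mode: GRASP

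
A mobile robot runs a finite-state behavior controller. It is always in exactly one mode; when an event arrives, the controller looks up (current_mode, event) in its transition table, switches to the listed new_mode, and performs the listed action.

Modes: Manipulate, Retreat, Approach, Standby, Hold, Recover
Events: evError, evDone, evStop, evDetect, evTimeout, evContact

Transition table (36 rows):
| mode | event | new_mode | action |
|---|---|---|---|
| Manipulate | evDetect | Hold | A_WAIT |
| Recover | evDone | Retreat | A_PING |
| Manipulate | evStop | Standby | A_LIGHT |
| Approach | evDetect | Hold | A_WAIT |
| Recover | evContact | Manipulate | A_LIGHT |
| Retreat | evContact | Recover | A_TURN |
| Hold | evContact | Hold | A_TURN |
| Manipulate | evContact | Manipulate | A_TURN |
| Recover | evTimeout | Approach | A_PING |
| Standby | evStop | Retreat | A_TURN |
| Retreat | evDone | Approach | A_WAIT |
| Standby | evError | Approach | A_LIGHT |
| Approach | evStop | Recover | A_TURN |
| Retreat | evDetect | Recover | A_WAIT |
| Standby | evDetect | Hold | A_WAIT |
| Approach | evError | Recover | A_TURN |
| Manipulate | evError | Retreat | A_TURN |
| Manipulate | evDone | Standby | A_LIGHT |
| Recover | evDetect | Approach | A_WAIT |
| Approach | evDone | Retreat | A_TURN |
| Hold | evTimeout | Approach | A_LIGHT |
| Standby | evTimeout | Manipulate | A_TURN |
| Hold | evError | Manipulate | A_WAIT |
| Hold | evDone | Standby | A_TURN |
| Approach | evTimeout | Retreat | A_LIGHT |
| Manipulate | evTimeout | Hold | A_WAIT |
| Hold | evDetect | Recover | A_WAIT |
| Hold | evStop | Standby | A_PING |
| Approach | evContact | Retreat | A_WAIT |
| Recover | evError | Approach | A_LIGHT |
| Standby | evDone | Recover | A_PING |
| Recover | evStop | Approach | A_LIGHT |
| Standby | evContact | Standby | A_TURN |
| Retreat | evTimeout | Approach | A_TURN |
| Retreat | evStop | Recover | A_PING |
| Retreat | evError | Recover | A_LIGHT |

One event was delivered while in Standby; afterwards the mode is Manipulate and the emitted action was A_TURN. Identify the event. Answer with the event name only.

try evError: (Standby, evError) → (Approach, A_LIGHT)
try evDone: (Standby, evDone) → (Recover, A_PING)
try evStop: (Standby, evStop) → (Retreat, A_TURN)
try evDetect: (Standby, evDetect) → (Hold, A_WAIT)
try evTimeout: (Standby, evTimeout) → (Manipulate, A_TURN)  ← matches
try evContact: (Standby, evContact) → (Standby, A_TURN)

evTimeout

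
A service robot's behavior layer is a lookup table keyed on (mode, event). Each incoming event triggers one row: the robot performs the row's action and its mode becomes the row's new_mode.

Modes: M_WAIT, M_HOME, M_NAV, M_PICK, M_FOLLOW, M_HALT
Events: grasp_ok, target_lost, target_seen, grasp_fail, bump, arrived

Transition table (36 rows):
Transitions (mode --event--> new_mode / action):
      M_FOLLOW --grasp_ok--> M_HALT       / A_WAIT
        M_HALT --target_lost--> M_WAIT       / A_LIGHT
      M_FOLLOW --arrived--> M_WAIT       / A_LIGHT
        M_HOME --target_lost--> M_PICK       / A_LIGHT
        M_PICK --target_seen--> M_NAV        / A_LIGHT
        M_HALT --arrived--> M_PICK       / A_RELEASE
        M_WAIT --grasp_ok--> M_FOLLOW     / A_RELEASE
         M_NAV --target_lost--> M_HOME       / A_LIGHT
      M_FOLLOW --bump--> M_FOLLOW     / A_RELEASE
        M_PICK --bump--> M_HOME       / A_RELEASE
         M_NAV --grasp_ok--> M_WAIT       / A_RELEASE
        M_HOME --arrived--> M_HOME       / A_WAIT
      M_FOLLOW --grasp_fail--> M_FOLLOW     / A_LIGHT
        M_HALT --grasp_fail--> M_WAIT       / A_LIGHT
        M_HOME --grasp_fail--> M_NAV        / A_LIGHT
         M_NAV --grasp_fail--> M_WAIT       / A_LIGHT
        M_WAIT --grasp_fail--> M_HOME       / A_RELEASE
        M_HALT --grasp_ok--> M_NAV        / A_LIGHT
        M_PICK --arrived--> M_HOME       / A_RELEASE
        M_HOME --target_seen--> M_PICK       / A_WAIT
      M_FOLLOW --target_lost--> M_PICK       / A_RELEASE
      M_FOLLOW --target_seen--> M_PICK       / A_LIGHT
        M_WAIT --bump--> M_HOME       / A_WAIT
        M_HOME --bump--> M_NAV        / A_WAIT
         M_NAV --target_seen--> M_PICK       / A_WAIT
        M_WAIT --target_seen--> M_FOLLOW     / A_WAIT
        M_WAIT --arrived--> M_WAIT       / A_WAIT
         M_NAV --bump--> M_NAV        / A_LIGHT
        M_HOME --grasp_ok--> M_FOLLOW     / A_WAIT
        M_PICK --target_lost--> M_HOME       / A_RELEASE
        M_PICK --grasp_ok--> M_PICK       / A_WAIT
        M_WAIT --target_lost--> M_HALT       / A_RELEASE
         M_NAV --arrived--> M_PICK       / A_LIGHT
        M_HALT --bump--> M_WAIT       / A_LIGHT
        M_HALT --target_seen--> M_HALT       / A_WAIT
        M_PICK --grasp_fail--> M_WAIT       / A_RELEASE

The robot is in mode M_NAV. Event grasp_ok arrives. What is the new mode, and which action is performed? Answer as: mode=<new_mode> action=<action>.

current mode = M_NAV; filter table to that mode:
  (M_NAV, target_lost) → (M_HOME, A_LIGHT)
  (M_NAV, grasp_ok) → (M_WAIT, A_RELEASE)  ← event matches
  (M_NAV, grasp_fail) → (M_WAIT, A_LIGHT)
  (M_NAV, target_seen) → (M_PICK, A_WAIT)
  (M_NAV, bump) → (M_NAV, A_LIGHT)
  (M_NAV, arrived) → (M_PICK, A_LIGHT)
event = grasp_ok selects (M_WAIT, A_RELEASE)

mode=M_WAIT action=A_RELEASE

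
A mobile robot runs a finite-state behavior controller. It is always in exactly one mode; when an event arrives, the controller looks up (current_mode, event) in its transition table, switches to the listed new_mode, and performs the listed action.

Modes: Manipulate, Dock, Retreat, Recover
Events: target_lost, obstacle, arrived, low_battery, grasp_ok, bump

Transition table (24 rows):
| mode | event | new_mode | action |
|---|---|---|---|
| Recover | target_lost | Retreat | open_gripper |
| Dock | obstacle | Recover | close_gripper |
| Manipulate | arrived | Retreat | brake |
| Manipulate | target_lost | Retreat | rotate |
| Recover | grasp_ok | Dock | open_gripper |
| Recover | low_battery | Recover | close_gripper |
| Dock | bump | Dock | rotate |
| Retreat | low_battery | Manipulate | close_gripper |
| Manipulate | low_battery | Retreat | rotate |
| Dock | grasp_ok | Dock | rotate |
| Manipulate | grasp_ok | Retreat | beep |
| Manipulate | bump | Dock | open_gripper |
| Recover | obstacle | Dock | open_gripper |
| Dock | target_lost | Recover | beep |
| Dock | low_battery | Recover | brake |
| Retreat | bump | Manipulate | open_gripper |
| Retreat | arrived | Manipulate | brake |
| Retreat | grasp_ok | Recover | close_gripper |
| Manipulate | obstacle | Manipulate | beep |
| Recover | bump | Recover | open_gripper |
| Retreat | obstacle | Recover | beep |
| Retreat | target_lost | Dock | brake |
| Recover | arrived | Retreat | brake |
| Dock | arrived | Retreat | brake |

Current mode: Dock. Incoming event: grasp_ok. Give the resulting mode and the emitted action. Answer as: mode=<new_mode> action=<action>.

current mode = Dock; filter table to that mode:
  (Dock, obstacle) → (Recover, close_gripper)
  (Dock, bump) → (Dock, rotate)
  (Dock, grasp_ok) → (Dock, rotate)  ← event matches
  (Dock, target_lost) → (Recover, beep)
  (Dock, low_battery) → (Recover, brake)
  (Dock, arrived) → (Retreat, brake)
event = grasp_ok selects (Dock, rotate)

mode=Dock action=rotate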